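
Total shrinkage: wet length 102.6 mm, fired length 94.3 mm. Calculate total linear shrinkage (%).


TS = (102.6 - 94.3) / 102.6 * 100 = 8.09%

8.09


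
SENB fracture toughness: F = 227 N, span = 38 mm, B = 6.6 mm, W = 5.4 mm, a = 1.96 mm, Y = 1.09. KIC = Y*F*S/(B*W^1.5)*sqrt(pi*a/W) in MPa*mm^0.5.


KIC = 1.09*227*38/(6.6*5.4^1.5)*sqrt(pi*1.96/5.4) = 121.23

121.23


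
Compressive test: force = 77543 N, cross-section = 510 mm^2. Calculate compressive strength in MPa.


CS = 77543 / 510 = 152.0 MPa

152.0


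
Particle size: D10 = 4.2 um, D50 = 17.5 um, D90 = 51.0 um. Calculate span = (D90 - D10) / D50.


Span = (51.0 - 4.2) / 17.5 = 46.8 / 17.5 = 2.674

2.674


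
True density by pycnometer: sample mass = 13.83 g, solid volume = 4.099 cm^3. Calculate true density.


TD = 13.83 / 4.099 = 3.374 g/cm^3

3.374


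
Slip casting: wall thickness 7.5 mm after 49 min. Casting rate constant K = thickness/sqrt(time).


K = 7.5 / sqrt(49) = 7.5 / 7.0 = 1.071 mm/min^0.5

1.071


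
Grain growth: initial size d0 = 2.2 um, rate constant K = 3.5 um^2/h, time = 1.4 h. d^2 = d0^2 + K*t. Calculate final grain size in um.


d^2 = 2.2^2 + 3.5*1.4 = 9.74
d = sqrt(9.74) = 3.12 um

3.12


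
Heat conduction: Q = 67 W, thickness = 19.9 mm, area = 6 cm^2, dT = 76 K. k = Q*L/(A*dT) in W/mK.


k = 67*19.9/1000/(6/10000*76) = 29.24 W/mK

29.24


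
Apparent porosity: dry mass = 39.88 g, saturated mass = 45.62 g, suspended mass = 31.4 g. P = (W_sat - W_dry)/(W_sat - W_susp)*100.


P = (45.62 - 39.88) / (45.62 - 31.4) * 100 = 5.74 / 14.22 * 100 = 40.4%

40.4


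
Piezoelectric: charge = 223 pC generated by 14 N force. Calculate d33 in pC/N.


d33 = 223 / 14 = 15.9 pC/N

15.9


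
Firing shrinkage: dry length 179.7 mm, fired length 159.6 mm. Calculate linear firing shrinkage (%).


FS = (179.7 - 159.6) / 179.7 * 100 = 11.19%

11.19


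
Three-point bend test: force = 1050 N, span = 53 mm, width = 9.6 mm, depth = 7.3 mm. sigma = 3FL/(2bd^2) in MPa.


sigma = 3*1050*53/(2*9.6*7.3^2) = 163.2 MPa

163.2


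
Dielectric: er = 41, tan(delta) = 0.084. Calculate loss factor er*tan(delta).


Loss = 41 * 0.084 = 3.444

3.444


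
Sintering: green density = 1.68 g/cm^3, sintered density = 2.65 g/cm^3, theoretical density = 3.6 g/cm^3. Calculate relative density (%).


Relative = 2.65 / 3.6 * 100 = 73.6%

73.6


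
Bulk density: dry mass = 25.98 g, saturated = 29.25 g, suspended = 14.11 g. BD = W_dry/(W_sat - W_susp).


BD = 25.98 / (29.25 - 14.11) = 25.98 / 15.14 = 1.716 g/cm^3

1.716


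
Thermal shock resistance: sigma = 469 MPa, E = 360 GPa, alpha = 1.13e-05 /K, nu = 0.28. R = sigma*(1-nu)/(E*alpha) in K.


R = 469*(1-0.28)/(360*1000*1.13e-05) = 83 K

83


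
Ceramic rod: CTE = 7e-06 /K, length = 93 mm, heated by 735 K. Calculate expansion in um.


dL = 7e-06 * 93 * 735 * 1000 = 478.485 um

478.485


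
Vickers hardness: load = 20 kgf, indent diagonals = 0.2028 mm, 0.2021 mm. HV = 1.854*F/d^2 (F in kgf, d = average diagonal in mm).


d_avg = (0.2028+0.2021)/2 = 0.20245 mm
HV = 1.854*20/0.20245^2 = 905

905


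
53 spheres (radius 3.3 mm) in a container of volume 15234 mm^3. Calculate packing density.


V_sphere = 4/3*pi*3.3^3 = 150.5326 mm^3
Total V = 53*150.5326 = 7978.2278 mm^3
PD = 7978.2278 / 15234 = 0.524

0.524


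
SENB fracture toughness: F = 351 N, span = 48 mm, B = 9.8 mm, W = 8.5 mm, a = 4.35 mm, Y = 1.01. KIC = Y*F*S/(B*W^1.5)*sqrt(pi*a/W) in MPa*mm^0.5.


KIC = 1.01*351*48/(9.8*8.5^1.5)*sqrt(pi*4.35/8.5) = 88.84

88.84


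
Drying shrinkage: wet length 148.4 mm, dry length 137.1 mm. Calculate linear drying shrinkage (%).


DS = (148.4 - 137.1) / 148.4 * 100 = 7.61%

7.61


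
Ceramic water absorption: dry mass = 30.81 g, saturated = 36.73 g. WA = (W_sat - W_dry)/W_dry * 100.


WA = (36.73 - 30.81) / 30.81 * 100 = 19.21%

19.21


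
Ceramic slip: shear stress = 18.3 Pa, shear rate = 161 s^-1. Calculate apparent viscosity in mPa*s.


eta = tau/gamma * 1000 = 18.3/161 * 1000 = 113.7 mPa*s

113.7


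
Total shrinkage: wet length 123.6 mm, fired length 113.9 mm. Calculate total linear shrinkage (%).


TS = (123.6 - 113.9) / 123.6 * 100 = 7.85%

7.85


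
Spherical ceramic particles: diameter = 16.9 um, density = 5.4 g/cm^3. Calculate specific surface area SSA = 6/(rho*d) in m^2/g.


SSA = 6 / (5.4 * 16.9) = 0.066 m^2/g

0.066


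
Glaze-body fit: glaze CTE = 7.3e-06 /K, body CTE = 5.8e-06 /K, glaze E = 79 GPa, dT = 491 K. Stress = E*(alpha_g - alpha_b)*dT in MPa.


Stress = 79*1000*(7.3e-06 - 5.8e-06)*491 = 58.2 MPa

58.2


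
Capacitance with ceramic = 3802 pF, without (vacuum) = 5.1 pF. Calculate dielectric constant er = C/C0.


er = 3802 / 5.1 = 745.49

745.49


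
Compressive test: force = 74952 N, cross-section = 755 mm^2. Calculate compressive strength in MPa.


CS = 74952 / 755 = 99.3 MPa

99.3


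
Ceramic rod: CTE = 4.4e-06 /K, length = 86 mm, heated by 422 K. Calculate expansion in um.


dL = 4.4e-06 * 86 * 422 * 1000 = 159.685 um

159.685


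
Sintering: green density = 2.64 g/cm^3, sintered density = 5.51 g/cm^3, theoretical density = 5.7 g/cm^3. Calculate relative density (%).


Relative = 5.51 / 5.7 * 100 = 96.7%

96.7


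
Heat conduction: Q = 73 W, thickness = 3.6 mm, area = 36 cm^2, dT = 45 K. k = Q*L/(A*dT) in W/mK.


k = 73*3.6/1000/(36/10000*45) = 1.62 W/mK

1.62


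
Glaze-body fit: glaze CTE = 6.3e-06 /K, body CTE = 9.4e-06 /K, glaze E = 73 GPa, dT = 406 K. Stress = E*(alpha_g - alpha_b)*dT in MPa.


Stress = 73*1000*(6.3e-06 - 9.4e-06)*406 = -91.9 MPa

-91.9


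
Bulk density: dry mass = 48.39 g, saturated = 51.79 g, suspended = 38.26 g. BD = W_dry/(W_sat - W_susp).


BD = 48.39 / (51.79 - 38.26) = 48.39 / 13.53 = 3.576 g/cm^3

3.576


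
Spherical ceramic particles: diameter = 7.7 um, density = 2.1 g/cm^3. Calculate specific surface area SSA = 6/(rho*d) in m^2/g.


SSA = 6 / (2.1 * 7.7) = 0.371 m^2/g

0.371


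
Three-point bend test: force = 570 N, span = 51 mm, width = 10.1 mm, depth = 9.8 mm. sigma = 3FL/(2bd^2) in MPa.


sigma = 3*570*51/(2*10.1*9.8^2) = 45.0 MPa

45.0


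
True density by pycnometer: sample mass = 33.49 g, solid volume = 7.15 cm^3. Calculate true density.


TD = 33.49 / 7.15 = 4.684 g/cm^3

4.684


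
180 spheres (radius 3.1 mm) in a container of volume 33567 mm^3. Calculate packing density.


V_sphere = 4/3*pi*3.1^3 = 124.7882 mm^3
Total V = 180*124.7882 = 22461.876 mm^3
PD = 22461.876 / 33567 = 0.669

0.669


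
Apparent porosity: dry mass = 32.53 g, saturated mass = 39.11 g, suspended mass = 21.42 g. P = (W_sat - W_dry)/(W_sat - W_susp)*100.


P = (39.11 - 32.53) / (39.11 - 21.42) * 100 = 6.58 / 17.69 * 100 = 37.2%

37.2


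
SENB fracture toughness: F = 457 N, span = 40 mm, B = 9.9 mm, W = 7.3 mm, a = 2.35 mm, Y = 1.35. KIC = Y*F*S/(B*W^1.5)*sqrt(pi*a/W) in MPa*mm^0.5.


KIC = 1.35*457*40/(9.9*7.3^1.5)*sqrt(pi*2.35/7.3) = 127.1

127.1


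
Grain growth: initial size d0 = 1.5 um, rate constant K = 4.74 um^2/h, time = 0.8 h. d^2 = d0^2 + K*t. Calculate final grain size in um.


d^2 = 1.5^2 + 4.74*0.8 = 6.042
d = sqrt(6.042) = 2.46 um

2.46


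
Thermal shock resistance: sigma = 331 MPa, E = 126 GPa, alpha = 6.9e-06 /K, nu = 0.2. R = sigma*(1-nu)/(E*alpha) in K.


R = 331*(1-0.2)/(126*1000*6.9e-06) = 305 K

305


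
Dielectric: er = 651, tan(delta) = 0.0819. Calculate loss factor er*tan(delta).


Loss = 651 * 0.0819 = 53.317

53.317


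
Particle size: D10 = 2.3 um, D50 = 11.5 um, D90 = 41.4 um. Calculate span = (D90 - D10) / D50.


Span = (41.4 - 2.3) / 11.5 = 39.1 / 11.5 = 3.4

3.4


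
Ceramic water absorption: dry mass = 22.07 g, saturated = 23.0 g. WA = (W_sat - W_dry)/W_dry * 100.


WA = (23.0 - 22.07) / 22.07 * 100 = 4.21%

4.21


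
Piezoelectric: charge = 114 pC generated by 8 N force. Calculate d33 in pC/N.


d33 = 114 / 8 = 14.3 pC/N

14.3


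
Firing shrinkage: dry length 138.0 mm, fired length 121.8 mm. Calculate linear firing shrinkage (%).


FS = (138.0 - 121.8) / 138.0 * 100 = 11.74%

11.74


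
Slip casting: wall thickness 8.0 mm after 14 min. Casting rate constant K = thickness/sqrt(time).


K = 8.0 / sqrt(14) = 8.0 / 3.7417 = 2.138 mm/min^0.5

2.138


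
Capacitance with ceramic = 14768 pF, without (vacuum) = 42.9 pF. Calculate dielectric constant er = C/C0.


er = 14768 / 42.9 = 344.24

344.24


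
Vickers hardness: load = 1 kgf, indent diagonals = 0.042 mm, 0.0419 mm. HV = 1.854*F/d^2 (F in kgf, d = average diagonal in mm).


d_avg = (0.042+0.0419)/2 = 0.04195 mm
HV = 1.854*1/0.04195^2 = 1054

1054


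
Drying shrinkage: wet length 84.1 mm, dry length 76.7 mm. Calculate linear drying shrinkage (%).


DS = (84.1 - 76.7) / 84.1 * 100 = 8.8%

8.8


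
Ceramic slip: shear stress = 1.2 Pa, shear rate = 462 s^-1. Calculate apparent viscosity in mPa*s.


eta = tau/gamma * 1000 = 1.2/462 * 1000 = 2.6 mPa*s

2.6


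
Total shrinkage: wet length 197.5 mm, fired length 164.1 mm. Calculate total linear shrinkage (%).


TS = (197.5 - 164.1) / 197.5 * 100 = 16.91%

16.91


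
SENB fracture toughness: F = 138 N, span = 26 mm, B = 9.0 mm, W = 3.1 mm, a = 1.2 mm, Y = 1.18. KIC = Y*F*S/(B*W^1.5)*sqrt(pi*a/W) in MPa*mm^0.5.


KIC = 1.18*138*26/(9.0*3.1^1.5)*sqrt(pi*1.2/3.1) = 95.05

95.05


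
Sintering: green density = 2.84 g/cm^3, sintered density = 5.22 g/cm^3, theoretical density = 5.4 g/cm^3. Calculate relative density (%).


Relative = 5.22 / 5.4 * 100 = 96.7%

96.7


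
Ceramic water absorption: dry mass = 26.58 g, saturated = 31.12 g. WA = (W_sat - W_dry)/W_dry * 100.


WA = (31.12 - 26.58) / 26.58 * 100 = 17.08%

17.08


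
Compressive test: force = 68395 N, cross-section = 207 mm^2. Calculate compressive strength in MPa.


CS = 68395 / 207 = 330.4 MPa

330.4


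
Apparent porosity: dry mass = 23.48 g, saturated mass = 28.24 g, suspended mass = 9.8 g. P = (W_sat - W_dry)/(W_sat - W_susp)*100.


P = (28.24 - 23.48) / (28.24 - 9.8) * 100 = 4.76 / 18.44 * 100 = 25.8%

25.8


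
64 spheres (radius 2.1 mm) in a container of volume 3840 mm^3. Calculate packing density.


V_sphere = 4/3*pi*2.1^3 = 38.7924 mm^3
Total V = 64*38.7924 = 2482.7136 mm^3
PD = 2482.7136 / 3840 = 0.647

0.647


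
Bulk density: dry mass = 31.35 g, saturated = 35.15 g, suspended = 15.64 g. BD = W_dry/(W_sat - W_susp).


BD = 31.35 / (35.15 - 15.64) = 31.35 / 19.51 = 1.607 g/cm^3

1.607


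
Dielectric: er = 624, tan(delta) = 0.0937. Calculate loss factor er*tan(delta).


Loss = 624 * 0.0937 = 58.469

58.469


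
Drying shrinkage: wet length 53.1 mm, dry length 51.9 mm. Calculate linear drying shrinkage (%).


DS = (53.1 - 51.9) / 53.1 * 100 = 2.26%

2.26


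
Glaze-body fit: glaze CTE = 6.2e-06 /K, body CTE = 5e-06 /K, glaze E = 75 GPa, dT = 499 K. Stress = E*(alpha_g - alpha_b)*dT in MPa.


Stress = 75*1000*(6.2e-06 - 5e-06)*499 = 44.9 MPa

44.9


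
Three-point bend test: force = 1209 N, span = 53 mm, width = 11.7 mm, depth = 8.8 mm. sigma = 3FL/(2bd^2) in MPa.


sigma = 3*1209*53/(2*11.7*8.8^2) = 106.1 MPa

106.1


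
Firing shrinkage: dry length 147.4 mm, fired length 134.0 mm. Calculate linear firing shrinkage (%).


FS = (147.4 - 134.0) / 147.4 * 100 = 9.09%

9.09


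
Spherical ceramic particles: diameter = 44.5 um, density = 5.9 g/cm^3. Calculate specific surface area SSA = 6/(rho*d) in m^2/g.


SSA = 6 / (5.9 * 44.5) = 0.023 m^2/g

0.023


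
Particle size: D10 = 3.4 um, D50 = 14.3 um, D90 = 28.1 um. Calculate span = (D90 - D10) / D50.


Span = (28.1 - 3.4) / 14.3 = 24.7 / 14.3 = 1.727

1.727


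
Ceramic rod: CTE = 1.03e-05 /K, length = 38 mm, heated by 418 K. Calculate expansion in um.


dL = 1.03e-05 * 38 * 418 * 1000 = 163.605 um

163.605


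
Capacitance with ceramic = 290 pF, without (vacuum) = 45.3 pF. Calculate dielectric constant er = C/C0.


er = 290 / 45.3 = 6.4

6.4


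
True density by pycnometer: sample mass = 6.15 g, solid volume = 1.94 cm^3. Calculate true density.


TD = 6.15 / 1.94 = 3.17 g/cm^3

3.17


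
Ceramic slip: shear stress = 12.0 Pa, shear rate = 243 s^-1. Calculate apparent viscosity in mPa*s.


eta = tau/gamma * 1000 = 12.0/243 * 1000 = 49.4 mPa*s

49.4


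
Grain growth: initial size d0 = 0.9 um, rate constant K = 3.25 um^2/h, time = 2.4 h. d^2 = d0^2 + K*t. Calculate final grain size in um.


d^2 = 0.9^2 + 3.25*2.4 = 8.61
d = sqrt(8.61) = 2.93 um

2.93


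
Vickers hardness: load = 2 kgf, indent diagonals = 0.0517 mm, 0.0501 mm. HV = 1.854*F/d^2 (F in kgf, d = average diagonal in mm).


d_avg = (0.0517+0.0501)/2 = 0.0509 mm
HV = 1.854*2/0.0509^2 = 1431

1431


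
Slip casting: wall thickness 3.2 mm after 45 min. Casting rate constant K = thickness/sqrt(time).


K = 3.2 / sqrt(45) = 3.2 / 6.7082 = 0.477 mm/min^0.5

0.477


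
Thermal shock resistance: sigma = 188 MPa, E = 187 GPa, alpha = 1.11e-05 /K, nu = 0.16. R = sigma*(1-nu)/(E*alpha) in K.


R = 188*(1-0.16)/(187*1000*1.11e-05) = 76 K

76


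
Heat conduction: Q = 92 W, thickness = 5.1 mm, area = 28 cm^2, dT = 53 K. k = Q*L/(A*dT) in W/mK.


k = 92*5.1/1000/(28/10000*53) = 3.16 W/mK

3.16


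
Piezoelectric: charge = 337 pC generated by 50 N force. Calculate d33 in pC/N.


d33 = 337 / 50 = 6.7 pC/N

6.7


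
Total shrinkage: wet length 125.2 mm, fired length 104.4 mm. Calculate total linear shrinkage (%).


TS = (125.2 - 104.4) / 125.2 * 100 = 16.61%

16.61


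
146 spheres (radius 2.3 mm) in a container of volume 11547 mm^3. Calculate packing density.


V_sphere = 4/3*pi*2.3^3 = 50.965 mm^3
Total V = 146*50.965 = 7440.89 mm^3
PD = 7440.89 / 11547 = 0.644

0.644


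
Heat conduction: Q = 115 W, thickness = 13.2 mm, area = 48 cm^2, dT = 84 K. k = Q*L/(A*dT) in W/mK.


k = 115*13.2/1000/(48/10000*84) = 3.76 W/mK

3.76


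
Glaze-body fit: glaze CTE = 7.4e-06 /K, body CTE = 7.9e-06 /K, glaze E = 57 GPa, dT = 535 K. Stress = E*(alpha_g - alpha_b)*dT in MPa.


Stress = 57*1000*(7.4e-06 - 7.9e-06)*535 = -15.2 MPa

-15.2


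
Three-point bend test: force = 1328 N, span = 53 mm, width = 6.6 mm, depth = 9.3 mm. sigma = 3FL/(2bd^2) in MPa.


sigma = 3*1328*53/(2*6.6*9.3^2) = 185.0 MPa

185.0


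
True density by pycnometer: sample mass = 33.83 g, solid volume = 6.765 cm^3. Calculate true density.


TD = 33.83 / 6.765 = 5.001 g/cm^3

5.001


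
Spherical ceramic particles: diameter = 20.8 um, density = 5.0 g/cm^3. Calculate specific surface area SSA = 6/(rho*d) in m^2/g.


SSA = 6 / (5.0 * 20.8) = 0.058 m^2/g

0.058


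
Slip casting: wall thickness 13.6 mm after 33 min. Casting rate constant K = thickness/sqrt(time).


K = 13.6 / sqrt(33) = 13.6 / 5.7446 = 2.367 mm/min^0.5

2.367


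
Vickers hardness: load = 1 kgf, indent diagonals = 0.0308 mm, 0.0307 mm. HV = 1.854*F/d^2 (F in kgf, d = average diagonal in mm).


d_avg = (0.0308+0.0307)/2 = 0.03075 mm
HV = 1.854*1/0.03075^2 = 1961

1961


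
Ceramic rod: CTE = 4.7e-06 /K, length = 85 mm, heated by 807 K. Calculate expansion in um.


dL = 4.7e-06 * 85 * 807 * 1000 = 322.397 um

322.397


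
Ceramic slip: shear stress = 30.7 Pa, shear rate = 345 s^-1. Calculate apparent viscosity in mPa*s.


eta = tau/gamma * 1000 = 30.7/345 * 1000 = 89.0 mPa*s

89.0


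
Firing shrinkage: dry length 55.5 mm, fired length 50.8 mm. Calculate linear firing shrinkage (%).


FS = (55.5 - 50.8) / 55.5 * 100 = 8.47%

8.47


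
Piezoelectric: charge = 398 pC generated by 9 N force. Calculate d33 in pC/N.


d33 = 398 / 9 = 44.2 pC/N

44.2


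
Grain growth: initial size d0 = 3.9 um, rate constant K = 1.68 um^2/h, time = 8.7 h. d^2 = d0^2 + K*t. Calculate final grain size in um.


d^2 = 3.9^2 + 1.68*8.7 = 29.826
d = sqrt(29.826) = 5.46 um

5.46


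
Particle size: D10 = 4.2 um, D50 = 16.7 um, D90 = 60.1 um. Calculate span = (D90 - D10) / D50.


Span = (60.1 - 4.2) / 16.7 = 55.9 / 16.7 = 3.347

3.347


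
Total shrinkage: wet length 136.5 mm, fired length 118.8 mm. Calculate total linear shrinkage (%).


TS = (136.5 - 118.8) / 136.5 * 100 = 12.97%

12.97


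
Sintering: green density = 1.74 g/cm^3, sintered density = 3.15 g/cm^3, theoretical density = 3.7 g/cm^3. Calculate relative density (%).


Relative = 3.15 / 3.7 * 100 = 85.1%

85.1


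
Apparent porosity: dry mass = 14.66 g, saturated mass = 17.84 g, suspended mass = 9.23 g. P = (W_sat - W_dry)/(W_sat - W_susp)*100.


P = (17.84 - 14.66) / (17.84 - 9.23) * 100 = 3.18 / 8.61 * 100 = 36.9%

36.9


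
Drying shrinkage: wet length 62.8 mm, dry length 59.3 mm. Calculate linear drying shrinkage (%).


DS = (62.8 - 59.3) / 62.8 * 100 = 5.57%

5.57


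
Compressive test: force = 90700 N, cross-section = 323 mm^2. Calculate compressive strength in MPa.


CS = 90700 / 323 = 280.8 MPa

280.8


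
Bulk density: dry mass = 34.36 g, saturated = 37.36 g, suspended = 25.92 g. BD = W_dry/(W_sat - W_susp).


BD = 34.36 / (37.36 - 25.92) = 34.36 / 11.44 = 3.003 g/cm^3

3.003


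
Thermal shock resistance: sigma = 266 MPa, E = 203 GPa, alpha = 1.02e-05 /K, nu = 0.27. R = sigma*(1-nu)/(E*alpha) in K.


R = 266*(1-0.27)/(203*1000*1.02e-05) = 94 K

94


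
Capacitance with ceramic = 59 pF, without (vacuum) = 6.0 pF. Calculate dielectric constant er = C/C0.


er = 59 / 6.0 = 9.83

9.83


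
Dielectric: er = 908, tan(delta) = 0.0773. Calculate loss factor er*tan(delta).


Loss = 908 * 0.0773 = 70.188

70.188


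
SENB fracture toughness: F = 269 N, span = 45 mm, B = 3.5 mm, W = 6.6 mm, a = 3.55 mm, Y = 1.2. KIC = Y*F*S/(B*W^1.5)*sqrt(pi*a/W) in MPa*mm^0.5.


KIC = 1.2*269*45/(3.5*6.6^1.5)*sqrt(pi*3.55/6.6) = 318.18

318.18


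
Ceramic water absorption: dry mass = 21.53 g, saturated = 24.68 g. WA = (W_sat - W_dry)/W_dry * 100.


WA = (24.68 - 21.53) / 21.53 * 100 = 14.63%

14.63


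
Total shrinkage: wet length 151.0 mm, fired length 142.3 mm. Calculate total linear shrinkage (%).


TS = (151.0 - 142.3) / 151.0 * 100 = 5.76%

5.76


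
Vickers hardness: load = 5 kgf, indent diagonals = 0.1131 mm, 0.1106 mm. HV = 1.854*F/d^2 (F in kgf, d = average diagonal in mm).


d_avg = (0.1131+0.1106)/2 = 0.11185 mm
HV = 1.854*5/0.11185^2 = 741

741


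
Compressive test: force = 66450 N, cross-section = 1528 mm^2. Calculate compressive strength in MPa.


CS = 66450 / 1528 = 43.5 MPa

43.5


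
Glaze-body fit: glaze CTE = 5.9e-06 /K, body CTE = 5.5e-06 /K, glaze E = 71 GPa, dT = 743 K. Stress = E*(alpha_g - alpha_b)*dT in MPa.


Stress = 71*1000*(5.9e-06 - 5.5e-06)*743 = 21.1 MPa

21.1


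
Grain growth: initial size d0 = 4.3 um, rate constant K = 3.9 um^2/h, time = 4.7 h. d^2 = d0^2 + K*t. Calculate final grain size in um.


d^2 = 4.3^2 + 3.9*4.7 = 36.82
d = sqrt(36.82) = 6.07 um

6.07


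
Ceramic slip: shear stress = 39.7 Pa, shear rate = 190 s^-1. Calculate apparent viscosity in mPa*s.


eta = tau/gamma * 1000 = 39.7/190 * 1000 = 208.9 mPa*s

208.9


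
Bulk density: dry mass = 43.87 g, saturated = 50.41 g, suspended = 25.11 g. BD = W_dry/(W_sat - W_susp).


BD = 43.87 / (50.41 - 25.11) = 43.87 / 25.3 = 1.734 g/cm^3

1.734


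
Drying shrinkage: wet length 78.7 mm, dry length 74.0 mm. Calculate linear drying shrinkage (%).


DS = (78.7 - 74.0) / 78.7 * 100 = 5.97%

5.97


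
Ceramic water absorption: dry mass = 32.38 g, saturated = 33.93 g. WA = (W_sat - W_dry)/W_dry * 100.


WA = (33.93 - 32.38) / 32.38 * 100 = 4.79%

4.79


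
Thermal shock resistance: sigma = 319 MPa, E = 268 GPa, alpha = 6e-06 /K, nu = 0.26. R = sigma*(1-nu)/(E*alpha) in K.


R = 319*(1-0.26)/(268*1000*6e-06) = 147 K

147


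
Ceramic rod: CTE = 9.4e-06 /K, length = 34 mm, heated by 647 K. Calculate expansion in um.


dL = 9.4e-06 * 34 * 647 * 1000 = 206.781 um

206.781


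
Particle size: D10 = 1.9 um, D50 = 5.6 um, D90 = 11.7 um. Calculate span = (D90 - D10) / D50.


Span = (11.7 - 1.9) / 5.6 = 9.8 / 5.6 = 1.75

1.75


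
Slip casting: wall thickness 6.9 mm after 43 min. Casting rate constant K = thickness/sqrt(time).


K = 6.9 / sqrt(43) = 6.9 / 6.5574 = 1.052 mm/min^0.5

1.052


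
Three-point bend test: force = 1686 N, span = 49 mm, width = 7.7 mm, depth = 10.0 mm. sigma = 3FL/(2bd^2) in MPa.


sigma = 3*1686*49/(2*7.7*10.0^2) = 160.9 MPa

160.9


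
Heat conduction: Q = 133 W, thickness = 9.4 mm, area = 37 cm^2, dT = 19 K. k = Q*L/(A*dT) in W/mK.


k = 133*9.4/1000/(37/10000*19) = 17.78 W/mK

17.78


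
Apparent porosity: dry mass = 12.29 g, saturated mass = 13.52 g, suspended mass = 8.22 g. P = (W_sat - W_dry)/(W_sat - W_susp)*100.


P = (13.52 - 12.29) / (13.52 - 8.22) * 100 = 1.23 / 5.3 * 100 = 23.2%

23.2


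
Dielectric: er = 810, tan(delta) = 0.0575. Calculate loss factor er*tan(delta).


Loss = 810 * 0.0575 = 46.575

46.575


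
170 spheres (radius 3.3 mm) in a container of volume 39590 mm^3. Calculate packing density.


V_sphere = 4/3*pi*3.3^3 = 150.5326 mm^3
Total V = 170*150.5326 = 25590.542 mm^3
PD = 25590.542 / 39590 = 0.646

0.646


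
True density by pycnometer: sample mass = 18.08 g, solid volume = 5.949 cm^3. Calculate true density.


TD = 18.08 / 5.949 = 3.039 g/cm^3

3.039


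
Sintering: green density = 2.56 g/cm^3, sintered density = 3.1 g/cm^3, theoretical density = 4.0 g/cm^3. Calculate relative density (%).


Relative = 3.1 / 4.0 * 100 = 77.5%

77.5


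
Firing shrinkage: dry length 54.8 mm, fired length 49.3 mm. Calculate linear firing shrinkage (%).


FS = (54.8 - 49.3) / 54.8 * 100 = 10.04%

10.04


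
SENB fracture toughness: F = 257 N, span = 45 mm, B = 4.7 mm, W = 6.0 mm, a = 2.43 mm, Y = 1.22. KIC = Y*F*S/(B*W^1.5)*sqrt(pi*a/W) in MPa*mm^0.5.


KIC = 1.22*257*45/(4.7*6.0^1.5)*sqrt(pi*2.43/6.0) = 230.4

230.4


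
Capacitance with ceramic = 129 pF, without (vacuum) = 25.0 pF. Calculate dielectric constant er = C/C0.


er = 129 / 25.0 = 5.16

5.16


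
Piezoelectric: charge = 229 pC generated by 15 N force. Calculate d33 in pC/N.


d33 = 229 / 15 = 15.3 pC/N

15.3


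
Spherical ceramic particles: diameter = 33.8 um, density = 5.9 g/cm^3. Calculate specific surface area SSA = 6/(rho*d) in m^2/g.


SSA = 6 / (5.9 * 33.8) = 0.03 m^2/g

0.03


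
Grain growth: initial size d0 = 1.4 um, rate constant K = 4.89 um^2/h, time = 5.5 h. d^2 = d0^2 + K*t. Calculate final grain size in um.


d^2 = 1.4^2 + 4.89*5.5 = 28.855
d = sqrt(28.855) = 5.37 um

5.37


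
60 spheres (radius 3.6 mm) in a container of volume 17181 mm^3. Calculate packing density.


V_sphere = 4/3*pi*3.6^3 = 195.4322 mm^3
Total V = 60*195.4322 = 11725.932 mm^3
PD = 11725.932 / 17181 = 0.682

0.682


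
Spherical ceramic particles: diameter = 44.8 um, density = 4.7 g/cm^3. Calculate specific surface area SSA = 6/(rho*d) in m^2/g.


SSA = 6 / (4.7 * 44.8) = 0.028 m^2/g

0.028


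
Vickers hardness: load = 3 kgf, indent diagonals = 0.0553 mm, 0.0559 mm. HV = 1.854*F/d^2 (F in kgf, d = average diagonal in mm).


d_avg = (0.0553+0.0559)/2 = 0.0556 mm
HV = 1.854*3/0.0556^2 = 1799

1799


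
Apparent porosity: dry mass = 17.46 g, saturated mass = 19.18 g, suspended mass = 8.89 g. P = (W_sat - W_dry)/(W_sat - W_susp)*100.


P = (19.18 - 17.46) / (19.18 - 8.89) * 100 = 1.72 / 10.29 * 100 = 16.7%

16.7


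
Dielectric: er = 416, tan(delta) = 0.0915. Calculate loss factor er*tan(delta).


Loss = 416 * 0.0915 = 38.064

38.064


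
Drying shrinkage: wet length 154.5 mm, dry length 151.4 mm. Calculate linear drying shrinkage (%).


DS = (154.5 - 151.4) / 154.5 * 100 = 2.01%

2.01


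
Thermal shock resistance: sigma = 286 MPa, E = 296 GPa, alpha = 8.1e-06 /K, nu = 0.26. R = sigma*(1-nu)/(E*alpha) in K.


R = 286*(1-0.26)/(296*1000*8.1e-06) = 88 K

88


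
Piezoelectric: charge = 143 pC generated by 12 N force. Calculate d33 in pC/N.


d33 = 143 / 12 = 11.9 pC/N

11.9


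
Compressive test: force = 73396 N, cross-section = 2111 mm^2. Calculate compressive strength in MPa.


CS = 73396 / 2111 = 34.8 MPa

34.8


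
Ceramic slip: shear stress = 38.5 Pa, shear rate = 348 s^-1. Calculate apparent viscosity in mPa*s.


eta = tau/gamma * 1000 = 38.5/348 * 1000 = 110.6 mPa*s

110.6


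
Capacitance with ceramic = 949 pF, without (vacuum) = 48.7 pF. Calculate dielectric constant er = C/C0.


er = 949 / 48.7 = 19.49

19.49


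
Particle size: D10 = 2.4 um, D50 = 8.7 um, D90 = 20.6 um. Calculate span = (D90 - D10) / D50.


Span = (20.6 - 2.4) / 8.7 = 18.2 / 8.7 = 2.092

2.092


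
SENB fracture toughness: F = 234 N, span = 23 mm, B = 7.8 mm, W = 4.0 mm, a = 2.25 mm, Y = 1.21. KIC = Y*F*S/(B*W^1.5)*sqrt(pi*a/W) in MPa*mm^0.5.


KIC = 1.21*234*23/(7.8*4.0^1.5)*sqrt(pi*2.25/4.0) = 138.73

138.73


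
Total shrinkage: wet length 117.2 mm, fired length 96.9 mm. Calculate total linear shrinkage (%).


TS = (117.2 - 96.9) / 117.2 * 100 = 17.32%

17.32


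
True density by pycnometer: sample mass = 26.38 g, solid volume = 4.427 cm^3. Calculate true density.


TD = 26.38 / 4.427 = 5.959 g/cm^3

5.959


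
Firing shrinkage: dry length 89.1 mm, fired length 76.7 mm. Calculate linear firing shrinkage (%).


FS = (89.1 - 76.7) / 89.1 * 100 = 13.92%

13.92


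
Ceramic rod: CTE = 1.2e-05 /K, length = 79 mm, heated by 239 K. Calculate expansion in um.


dL = 1.2e-05 * 79 * 239 * 1000 = 226.572 um

226.572


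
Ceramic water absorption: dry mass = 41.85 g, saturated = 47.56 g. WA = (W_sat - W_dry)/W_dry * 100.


WA = (47.56 - 41.85) / 41.85 * 100 = 13.64%

13.64


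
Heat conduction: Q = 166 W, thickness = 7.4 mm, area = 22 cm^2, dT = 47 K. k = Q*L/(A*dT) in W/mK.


k = 166*7.4/1000/(22/10000*47) = 11.88 W/mK

11.88


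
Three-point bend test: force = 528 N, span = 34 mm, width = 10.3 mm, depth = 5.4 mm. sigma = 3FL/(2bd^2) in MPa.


sigma = 3*528*34/(2*10.3*5.4^2) = 89.7 MPa

89.7


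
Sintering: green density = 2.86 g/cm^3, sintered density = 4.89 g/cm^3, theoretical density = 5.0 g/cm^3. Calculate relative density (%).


Relative = 4.89 / 5.0 * 100 = 97.8%

97.8


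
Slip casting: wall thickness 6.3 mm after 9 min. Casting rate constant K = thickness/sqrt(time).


K = 6.3 / sqrt(9) = 6.3 / 3.0 = 2.1 mm/min^0.5

2.1


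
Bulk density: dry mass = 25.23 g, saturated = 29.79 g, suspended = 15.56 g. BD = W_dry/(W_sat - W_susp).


BD = 25.23 / (29.79 - 15.56) = 25.23 / 14.23 = 1.773 g/cm^3

1.773


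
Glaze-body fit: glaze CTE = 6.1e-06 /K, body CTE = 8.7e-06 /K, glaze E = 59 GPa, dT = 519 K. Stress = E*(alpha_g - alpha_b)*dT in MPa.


Stress = 59*1000*(6.1e-06 - 8.7e-06)*519 = -79.6 MPa

-79.6


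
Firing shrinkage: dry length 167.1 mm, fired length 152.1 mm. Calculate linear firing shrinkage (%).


FS = (167.1 - 152.1) / 167.1 * 100 = 8.98%

8.98


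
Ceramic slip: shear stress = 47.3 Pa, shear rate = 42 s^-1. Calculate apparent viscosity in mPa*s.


eta = tau/gamma * 1000 = 47.3/42 * 1000 = 1126.2 mPa*s

1126.2


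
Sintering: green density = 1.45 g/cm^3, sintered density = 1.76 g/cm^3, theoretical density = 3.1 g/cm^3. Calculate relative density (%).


Relative = 1.76 / 3.1 * 100 = 56.8%

56.8


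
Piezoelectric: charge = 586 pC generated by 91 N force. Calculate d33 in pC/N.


d33 = 586 / 91 = 6.4 pC/N

6.4


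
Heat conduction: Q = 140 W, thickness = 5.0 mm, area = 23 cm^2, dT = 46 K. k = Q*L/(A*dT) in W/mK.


k = 140*5.0/1000/(23/10000*46) = 6.62 W/mK

6.62


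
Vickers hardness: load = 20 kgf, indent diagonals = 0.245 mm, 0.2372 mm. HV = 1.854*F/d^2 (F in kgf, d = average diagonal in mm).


d_avg = (0.245+0.2372)/2 = 0.2411 mm
HV = 1.854*20/0.2411^2 = 638

638


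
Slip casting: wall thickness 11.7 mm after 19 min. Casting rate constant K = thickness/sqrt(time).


K = 11.7 / sqrt(19) = 11.7 / 4.3589 = 2.684 mm/min^0.5

2.684


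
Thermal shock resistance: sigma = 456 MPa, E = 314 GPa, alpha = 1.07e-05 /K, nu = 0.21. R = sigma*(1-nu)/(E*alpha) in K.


R = 456*(1-0.21)/(314*1000*1.07e-05) = 107 K

107


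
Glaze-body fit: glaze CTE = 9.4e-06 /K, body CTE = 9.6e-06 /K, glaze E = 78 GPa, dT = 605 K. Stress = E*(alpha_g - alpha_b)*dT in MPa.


Stress = 78*1000*(9.4e-06 - 9.6e-06)*605 = -9.4 MPa

-9.4


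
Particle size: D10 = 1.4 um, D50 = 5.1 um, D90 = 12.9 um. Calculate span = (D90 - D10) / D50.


Span = (12.9 - 1.4) / 5.1 = 11.5 / 5.1 = 2.255

2.255


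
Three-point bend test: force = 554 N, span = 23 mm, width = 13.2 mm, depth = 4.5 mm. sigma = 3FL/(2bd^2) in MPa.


sigma = 3*554*23/(2*13.2*4.5^2) = 71.5 MPa

71.5


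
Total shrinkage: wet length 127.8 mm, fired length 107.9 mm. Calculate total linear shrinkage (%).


TS = (127.8 - 107.9) / 127.8 * 100 = 15.57%

15.57


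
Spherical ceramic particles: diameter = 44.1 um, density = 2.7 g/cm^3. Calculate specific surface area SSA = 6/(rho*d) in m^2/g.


SSA = 6 / (2.7 * 44.1) = 0.05 m^2/g

0.05


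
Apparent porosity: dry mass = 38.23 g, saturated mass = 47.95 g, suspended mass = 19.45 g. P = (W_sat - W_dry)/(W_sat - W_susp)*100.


P = (47.95 - 38.23) / (47.95 - 19.45) * 100 = 9.72 / 28.5 * 100 = 34.1%

34.1


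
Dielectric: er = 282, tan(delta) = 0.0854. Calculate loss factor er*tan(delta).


Loss = 282 * 0.0854 = 24.083

24.083


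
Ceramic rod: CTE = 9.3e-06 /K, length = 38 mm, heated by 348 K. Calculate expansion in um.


dL = 9.3e-06 * 38 * 348 * 1000 = 122.983 um

122.983


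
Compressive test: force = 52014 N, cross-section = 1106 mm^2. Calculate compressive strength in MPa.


CS = 52014 / 1106 = 47.0 MPa

47.0


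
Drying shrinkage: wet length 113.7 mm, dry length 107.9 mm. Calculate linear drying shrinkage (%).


DS = (113.7 - 107.9) / 113.7 * 100 = 5.1%

5.1


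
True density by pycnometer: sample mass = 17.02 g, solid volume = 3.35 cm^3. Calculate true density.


TD = 17.02 / 3.35 = 5.081 g/cm^3

5.081


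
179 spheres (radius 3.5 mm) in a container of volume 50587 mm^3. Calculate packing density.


V_sphere = 4/3*pi*3.5^3 = 179.5944 mm^3
Total V = 179*179.5944 = 32147.3976 mm^3
PD = 32147.3976 / 50587 = 0.635

0.635


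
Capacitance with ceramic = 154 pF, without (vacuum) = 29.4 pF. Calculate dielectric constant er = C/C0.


er = 154 / 29.4 = 5.24

5.24


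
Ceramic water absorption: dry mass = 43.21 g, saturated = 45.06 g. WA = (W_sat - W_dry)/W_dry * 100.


WA = (45.06 - 43.21) / 43.21 * 100 = 4.28%

4.28


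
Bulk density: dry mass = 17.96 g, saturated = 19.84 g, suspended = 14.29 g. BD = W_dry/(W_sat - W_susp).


BD = 17.96 / (19.84 - 14.29) = 17.96 / 5.55 = 3.236 g/cm^3

3.236


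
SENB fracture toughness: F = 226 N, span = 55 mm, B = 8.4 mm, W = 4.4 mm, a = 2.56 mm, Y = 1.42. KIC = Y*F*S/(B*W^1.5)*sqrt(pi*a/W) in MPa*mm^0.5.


KIC = 1.42*226*55/(8.4*4.4^1.5)*sqrt(pi*2.56/4.4) = 307.8

307.8


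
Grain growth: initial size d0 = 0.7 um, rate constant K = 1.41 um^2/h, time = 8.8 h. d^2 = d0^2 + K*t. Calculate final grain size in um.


d^2 = 0.7^2 + 1.41*8.8 = 12.898
d = sqrt(12.898) = 3.59 um

3.59


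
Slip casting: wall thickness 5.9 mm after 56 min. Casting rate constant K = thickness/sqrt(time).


K = 5.9 / sqrt(56) = 5.9 / 7.4833 = 0.788 mm/min^0.5

0.788


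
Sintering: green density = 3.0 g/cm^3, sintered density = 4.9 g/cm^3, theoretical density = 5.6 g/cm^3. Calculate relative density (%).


Relative = 4.9 / 5.6 * 100 = 87.5%

87.5


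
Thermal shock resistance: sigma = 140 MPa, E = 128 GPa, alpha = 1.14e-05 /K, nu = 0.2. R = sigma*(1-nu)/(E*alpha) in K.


R = 140*(1-0.2)/(128*1000*1.14e-05) = 77 K

77


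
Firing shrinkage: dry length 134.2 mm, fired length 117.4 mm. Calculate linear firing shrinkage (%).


FS = (134.2 - 117.4) / 134.2 * 100 = 12.52%

12.52


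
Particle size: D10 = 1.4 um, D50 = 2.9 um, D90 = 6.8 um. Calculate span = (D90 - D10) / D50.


Span = (6.8 - 1.4) / 2.9 = 5.4 / 2.9 = 1.862

1.862


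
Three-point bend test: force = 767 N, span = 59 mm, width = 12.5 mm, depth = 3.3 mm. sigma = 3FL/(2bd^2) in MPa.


sigma = 3*767*59/(2*12.5*3.3^2) = 498.7 MPa

498.7


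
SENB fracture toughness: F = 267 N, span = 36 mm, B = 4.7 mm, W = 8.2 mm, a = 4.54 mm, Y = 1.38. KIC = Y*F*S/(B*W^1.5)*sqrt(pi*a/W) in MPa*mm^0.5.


KIC = 1.38*267*36/(4.7*8.2^1.5)*sqrt(pi*4.54/8.2) = 158.51

158.51


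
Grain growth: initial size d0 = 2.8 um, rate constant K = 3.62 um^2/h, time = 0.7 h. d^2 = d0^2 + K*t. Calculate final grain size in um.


d^2 = 2.8^2 + 3.62*0.7 = 10.374
d = sqrt(10.374) = 3.22 um

3.22


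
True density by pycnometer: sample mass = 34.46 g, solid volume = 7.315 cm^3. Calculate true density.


TD = 34.46 / 7.315 = 4.711 g/cm^3

4.711


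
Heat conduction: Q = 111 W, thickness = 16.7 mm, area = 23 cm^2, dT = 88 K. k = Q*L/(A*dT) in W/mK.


k = 111*16.7/1000/(23/10000*88) = 9.16 W/mK

9.16


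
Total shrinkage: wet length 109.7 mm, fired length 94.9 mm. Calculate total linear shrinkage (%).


TS = (109.7 - 94.9) / 109.7 * 100 = 13.49%

13.49


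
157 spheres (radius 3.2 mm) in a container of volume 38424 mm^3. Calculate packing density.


V_sphere = 4/3*pi*3.2^3 = 137.2583 mm^3
Total V = 157*137.2583 = 21549.5531 mm^3
PD = 21549.5531 / 38424 = 0.561

0.561


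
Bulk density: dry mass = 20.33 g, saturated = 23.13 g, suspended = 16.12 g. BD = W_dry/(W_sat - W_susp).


BD = 20.33 / (23.13 - 16.12) = 20.33 / 7.01 = 2.9 g/cm^3

2.9


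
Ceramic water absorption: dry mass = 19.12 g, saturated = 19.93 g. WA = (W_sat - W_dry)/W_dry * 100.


WA = (19.93 - 19.12) / 19.12 * 100 = 4.24%

4.24


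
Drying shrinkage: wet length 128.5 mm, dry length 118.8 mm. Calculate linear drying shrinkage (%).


DS = (128.5 - 118.8) / 128.5 * 100 = 7.55%

7.55


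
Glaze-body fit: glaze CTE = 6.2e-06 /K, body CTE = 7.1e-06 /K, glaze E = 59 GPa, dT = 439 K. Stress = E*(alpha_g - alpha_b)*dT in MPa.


Stress = 59*1000*(6.2e-06 - 7.1e-06)*439 = -23.3 MPa

-23.3


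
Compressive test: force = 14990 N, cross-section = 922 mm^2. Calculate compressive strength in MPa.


CS = 14990 / 922 = 16.3 MPa

16.3


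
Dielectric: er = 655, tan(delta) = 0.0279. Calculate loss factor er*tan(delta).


Loss = 655 * 0.0279 = 18.275

18.275


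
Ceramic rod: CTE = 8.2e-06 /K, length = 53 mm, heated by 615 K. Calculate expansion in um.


dL = 8.2e-06 * 53 * 615 * 1000 = 267.279 um

267.279


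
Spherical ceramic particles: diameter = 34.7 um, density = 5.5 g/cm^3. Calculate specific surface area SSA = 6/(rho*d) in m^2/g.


SSA = 6 / (5.5 * 34.7) = 0.031 m^2/g

0.031


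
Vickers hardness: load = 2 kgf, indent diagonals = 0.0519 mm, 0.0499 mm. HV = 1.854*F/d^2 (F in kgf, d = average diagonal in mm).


d_avg = (0.0519+0.0499)/2 = 0.0509 mm
HV = 1.854*2/0.0509^2 = 1431

1431


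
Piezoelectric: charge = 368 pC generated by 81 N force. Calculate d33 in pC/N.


d33 = 368 / 81 = 4.5 pC/N

4.5


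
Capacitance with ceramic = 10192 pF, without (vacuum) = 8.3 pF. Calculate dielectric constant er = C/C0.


er = 10192 / 8.3 = 1227.95

1227.95


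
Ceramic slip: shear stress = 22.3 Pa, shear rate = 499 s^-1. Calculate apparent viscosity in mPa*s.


eta = tau/gamma * 1000 = 22.3/499 * 1000 = 44.7 mPa*s

44.7


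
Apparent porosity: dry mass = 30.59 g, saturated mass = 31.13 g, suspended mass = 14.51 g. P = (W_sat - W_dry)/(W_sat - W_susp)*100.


P = (31.13 - 30.59) / (31.13 - 14.51) * 100 = 0.54 / 16.62 * 100 = 3.2%

3.2


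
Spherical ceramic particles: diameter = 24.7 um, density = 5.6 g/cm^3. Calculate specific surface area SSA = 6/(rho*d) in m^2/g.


SSA = 6 / (5.6 * 24.7) = 0.043 m^2/g

0.043


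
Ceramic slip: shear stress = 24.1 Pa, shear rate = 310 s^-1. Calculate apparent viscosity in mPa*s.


eta = tau/gamma * 1000 = 24.1/310 * 1000 = 77.7 mPa*s

77.7


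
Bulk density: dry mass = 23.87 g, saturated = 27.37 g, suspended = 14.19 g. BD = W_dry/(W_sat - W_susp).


BD = 23.87 / (27.37 - 14.19) = 23.87 / 13.18 = 1.811 g/cm^3

1.811


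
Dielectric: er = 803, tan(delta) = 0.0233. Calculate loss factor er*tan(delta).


Loss = 803 * 0.0233 = 18.71

18.71


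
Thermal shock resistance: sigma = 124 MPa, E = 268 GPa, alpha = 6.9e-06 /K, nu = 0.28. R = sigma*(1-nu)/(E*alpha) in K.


R = 124*(1-0.28)/(268*1000*6.9e-06) = 48 K

48


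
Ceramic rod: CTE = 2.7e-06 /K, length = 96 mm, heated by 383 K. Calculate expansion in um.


dL = 2.7e-06 * 96 * 383 * 1000 = 99.274 um

99.274


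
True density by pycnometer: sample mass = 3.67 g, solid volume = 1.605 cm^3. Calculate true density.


TD = 3.67 / 1.605 = 2.287 g/cm^3

2.287


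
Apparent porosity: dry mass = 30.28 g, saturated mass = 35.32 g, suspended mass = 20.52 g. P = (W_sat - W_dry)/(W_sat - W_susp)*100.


P = (35.32 - 30.28) / (35.32 - 20.52) * 100 = 5.04 / 14.8 * 100 = 34.1%

34.1


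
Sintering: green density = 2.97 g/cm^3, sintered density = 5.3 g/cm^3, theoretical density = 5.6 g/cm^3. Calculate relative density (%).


Relative = 5.3 / 5.6 * 100 = 94.6%

94.6


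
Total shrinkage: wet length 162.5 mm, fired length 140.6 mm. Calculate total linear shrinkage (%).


TS = (162.5 - 140.6) / 162.5 * 100 = 13.48%

13.48


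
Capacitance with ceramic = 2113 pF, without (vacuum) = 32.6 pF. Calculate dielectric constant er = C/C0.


er = 2113 / 32.6 = 64.82

64.82


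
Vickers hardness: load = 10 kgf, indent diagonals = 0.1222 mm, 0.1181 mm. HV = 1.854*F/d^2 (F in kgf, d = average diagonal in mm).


d_avg = (0.1222+0.1181)/2 = 0.12015 mm
HV = 1.854*10/0.12015^2 = 1284

1284


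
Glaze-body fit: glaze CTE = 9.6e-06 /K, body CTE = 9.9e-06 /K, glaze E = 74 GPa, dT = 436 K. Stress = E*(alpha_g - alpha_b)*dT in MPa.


Stress = 74*1000*(9.6e-06 - 9.9e-06)*436 = -9.7 MPa

-9.7


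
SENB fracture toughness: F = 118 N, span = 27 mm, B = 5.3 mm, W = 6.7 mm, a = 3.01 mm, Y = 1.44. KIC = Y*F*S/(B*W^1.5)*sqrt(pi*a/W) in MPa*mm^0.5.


KIC = 1.44*118*27/(5.3*6.7^1.5)*sqrt(pi*3.01/6.7) = 59.3

59.3


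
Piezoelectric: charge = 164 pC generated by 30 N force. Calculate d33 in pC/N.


d33 = 164 / 30 = 5.5 pC/N

5.5


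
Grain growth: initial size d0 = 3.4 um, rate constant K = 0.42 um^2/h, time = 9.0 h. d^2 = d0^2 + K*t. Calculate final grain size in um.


d^2 = 3.4^2 + 0.42*9.0 = 15.34
d = sqrt(15.34) = 3.92 um

3.92


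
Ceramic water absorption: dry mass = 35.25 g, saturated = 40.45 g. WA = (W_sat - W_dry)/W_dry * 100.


WA = (40.45 - 35.25) / 35.25 * 100 = 14.75%

14.75


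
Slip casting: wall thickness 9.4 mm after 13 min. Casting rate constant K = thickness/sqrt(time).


K = 9.4 / sqrt(13) = 9.4 / 3.6056 = 2.607 mm/min^0.5

2.607


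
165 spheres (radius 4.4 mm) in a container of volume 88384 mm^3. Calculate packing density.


V_sphere = 4/3*pi*4.4^3 = 356.8179 mm^3
Total V = 165*356.8179 = 58874.9535 mm^3
PD = 58874.9535 / 88384 = 0.666

0.666


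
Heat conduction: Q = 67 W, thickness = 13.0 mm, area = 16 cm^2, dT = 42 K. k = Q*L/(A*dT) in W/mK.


k = 67*13.0/1000/(16/10000*42) = 12.96 W/mK

12.96


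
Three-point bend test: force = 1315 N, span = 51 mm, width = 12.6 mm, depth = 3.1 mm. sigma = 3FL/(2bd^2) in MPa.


sigma = 3*1315*51/(2*12.6*3.1^2) = 830.8 MPa

830.8


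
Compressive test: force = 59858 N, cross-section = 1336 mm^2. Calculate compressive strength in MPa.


CS = 59858 / 1336 = 44.8 MPa

44.8
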